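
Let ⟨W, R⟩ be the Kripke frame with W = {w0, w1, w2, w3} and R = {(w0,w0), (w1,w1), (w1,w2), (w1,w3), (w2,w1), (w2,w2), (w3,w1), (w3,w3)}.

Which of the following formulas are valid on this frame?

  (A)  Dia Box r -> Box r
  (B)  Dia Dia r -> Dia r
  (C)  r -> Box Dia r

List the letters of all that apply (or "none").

C

R is symmetric: every R-edge is matched by its reverse.
R is not transitive: w2 R w1 and w1 R w3 but not w2 R w3.
R is not euclidean: w1 R w2 and w1 R w3 but not w2 R w3.
(A) Dia Box r -> Box r is the dual of axiom 5; it is valid on a frame exactly when R is euclidean. R is not euclidean, so not valid.
(B) Dia Dia r -> Dia r is the dual of axiom 4, which corresponds to transitivity. R is not transitive — not valid.
(C) r -> Box Dia r is axiom B, which corresponds to symmetry. R is symmetric — valid.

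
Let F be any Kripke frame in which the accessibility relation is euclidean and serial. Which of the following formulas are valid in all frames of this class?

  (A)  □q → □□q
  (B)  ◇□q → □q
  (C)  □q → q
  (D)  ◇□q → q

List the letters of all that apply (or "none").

(A) axiom 4: valid iff R is transitive. Such an R need not be transitive — not valid.
(B) the dual of axiom 5: valid iff R is euclidean. Every such R is euclidean — valid.
(C) □q → q is axiom T; it is valid on a frame exactly when R is reflexive. Such an R need not be reflexive, so not valid.
(D) the dual of axiom B: valid iff R is symmetric. Such an R need not be symmetric — not valid.

B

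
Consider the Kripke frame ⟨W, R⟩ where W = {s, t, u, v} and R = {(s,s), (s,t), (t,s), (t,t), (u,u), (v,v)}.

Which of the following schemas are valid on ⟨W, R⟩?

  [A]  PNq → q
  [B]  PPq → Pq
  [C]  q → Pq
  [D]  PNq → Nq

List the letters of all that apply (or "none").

A, B, C, D

R is reflexive: each world relates to itself.
R is symmetric: every R-edge is matched by its reverse.
R is transitive: R is closed under composition.
R is euclidean: any two R-successors of the same world are R-related.
(A) the dual of axiom B: valid iff R is symmetric. R is symmetric — valid.
(B) PPq → Pq is the dual of axiom 4, which corresponds to transitivity. R is transitive — valid.
(C) q → Pq (the dual of axiom T) characterises the reflexive frames. R is reflexive — valid.
(D) the dual of axiom 5: valid iff R is euclidean. R is euclidean — valid.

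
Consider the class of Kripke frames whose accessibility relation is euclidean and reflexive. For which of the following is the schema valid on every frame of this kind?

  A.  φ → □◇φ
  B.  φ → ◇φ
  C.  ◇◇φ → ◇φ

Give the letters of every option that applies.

A, B, C

A reflexive euclidean relation is also symmetric (from wRw and wRv the euclidean condition gives vRw) and hence transitive; it is an equivalence relation.
(A) φ → □◇φ (axiom B) characterises the symmetric frames. Every such R is symmetric — valid.
(B) the dual of axiom T: valid iff R is reflexive. Every such R is reflexive — valid.
(C) the dual of axiom 4: valid iff R is transitive. Every such R is transitive — valid.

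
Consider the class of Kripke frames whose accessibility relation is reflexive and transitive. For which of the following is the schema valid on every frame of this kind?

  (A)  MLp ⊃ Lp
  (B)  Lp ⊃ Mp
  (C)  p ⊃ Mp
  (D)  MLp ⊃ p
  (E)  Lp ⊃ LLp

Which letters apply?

B, C, E

Reflexive relations are serial.
(A) MLp ⊃ Lp is the dual of axiom 5; it is valid on a frame exactly when R is euclidean. Such an R need not be euclidean, so not valid.
(B) Lp ⊃ Mp (axiom D) characterises the serial frames. Every such R is serial — valid.
(C) the dual of axiom T: valid iff R is reflexive. Every such R is reflexive — valid.
(D) MLp ⊃ p is the dual of axiom B, which corresponds to symmetry. Such an R need not be symmetric — not valid.
(E) Lp ⊃ LLp is axiom 4, which corresponds to transitivity. Every such R is transitive — valid.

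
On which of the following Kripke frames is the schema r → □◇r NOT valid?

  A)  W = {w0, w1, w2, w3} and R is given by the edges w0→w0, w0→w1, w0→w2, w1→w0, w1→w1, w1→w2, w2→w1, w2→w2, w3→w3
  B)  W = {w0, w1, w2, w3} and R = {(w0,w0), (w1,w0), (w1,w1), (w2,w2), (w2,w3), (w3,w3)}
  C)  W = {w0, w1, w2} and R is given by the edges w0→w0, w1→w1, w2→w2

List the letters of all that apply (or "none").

The schema r → □◇r is axiom B; it is valid on a frame iff R is symmetric.
(A) R is not symmetric (w0 R w2 but not w2 R w0), so the schema fails here.
(B) R is not symmetric (w1 R w0 but not w0 R w1), so the schema fails here.
(C) R is symmetric (every R-edge is matched by its reverse), so the schema is valid here.

A, B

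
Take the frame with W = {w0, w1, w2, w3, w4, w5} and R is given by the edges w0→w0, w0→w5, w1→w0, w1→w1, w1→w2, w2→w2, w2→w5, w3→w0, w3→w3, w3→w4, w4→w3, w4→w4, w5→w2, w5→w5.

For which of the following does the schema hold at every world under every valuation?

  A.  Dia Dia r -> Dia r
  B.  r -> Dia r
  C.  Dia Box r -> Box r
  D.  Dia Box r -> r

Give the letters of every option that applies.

B

R is reflexive: each world relates to itself.
R is not symmetric: w0 R w5 but not w5 R w0.
R is not transitive: w0 R w5 and w5 R w2 but not w0 R w2.
R is not euclidean: w0 R w5 and w0 R w0 but not w5 R w0.
(A) Dia Dia r -> Dia r is the dual of axiom 4, which corresponds to transitivity. R is not transitive — not valid.
(B) r -> Dia r is the dual of axiom T; it is valid on a frame exactly when R is reflexive. R is reflexive, so valid.
(C) Dia Box r -> Box r is the dual of axiom 5, which corresponds to the euclidean property. R is not euclidean — not valid.
(D) the dual of axiom B: valid iff R is symmetric. R is not symmetric — not valid.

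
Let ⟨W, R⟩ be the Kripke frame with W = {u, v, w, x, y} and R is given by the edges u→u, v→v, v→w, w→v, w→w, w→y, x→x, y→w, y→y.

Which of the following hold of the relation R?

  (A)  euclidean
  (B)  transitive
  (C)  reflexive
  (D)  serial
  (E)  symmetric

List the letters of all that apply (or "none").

C, D, E

(A) not euclidean: w R v and w R y but not v R y.
(B) not transitive: v R w and w R y but not v R y.
(C) reflexive: each world relates to itself.
(D) serial: every world has an R-successor.
(E) symmetric: every R-edge is matched by its reverse.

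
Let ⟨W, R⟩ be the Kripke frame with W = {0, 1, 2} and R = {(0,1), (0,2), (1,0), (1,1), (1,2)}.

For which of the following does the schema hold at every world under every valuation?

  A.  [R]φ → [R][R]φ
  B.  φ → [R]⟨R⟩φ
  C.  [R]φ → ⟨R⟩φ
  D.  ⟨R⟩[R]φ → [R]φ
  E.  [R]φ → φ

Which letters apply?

R is not reflexive: not 0 R 0.
R is not symmetric: 0 R 2 but not 2 R 0.
R is not transitive: 0 R 1 and 1 R 0 but not 0 R 0.
R is not euclidean: 0 R 2 and 0 R 1 but not 2 R 1.
R is not serial: 2 has no R-successor.
(A) [R]φ → [R][R]φ is axiom 4; it is valid on a frame exactly when R is transitive. R is not transitive, so not valid.
(B) φ → [R]⟨R⟩φ (axiom B) characterises the symmetric frames. R is not symmetric — not valid.
(C) [R]φ → ⟨R⟩φ is axiom D, which corresponds to seriality. R is not serial — not valid.
(D) ⟨R⟩[R]φ → [R]φ (the dual of axiom 5) characterises the euclidean frames. R is not euclidean — not valid.
(E) [R]φ → φ is axiom T; it is valid on a frame exactly when R is reflexive. R is not reflexive, so not valid.

none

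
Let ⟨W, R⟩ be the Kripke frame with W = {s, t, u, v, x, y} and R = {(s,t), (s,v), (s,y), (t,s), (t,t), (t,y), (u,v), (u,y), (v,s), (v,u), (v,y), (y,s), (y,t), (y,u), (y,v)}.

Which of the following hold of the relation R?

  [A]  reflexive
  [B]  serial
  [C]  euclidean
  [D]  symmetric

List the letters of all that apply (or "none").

(A) not reflexive: not s R s.
(B) not serial: x has no R-successor.
(C) not euclidean: s R t and s R v but not t R v.
(D) symmetric: every R-edge is matched by its reverse.

D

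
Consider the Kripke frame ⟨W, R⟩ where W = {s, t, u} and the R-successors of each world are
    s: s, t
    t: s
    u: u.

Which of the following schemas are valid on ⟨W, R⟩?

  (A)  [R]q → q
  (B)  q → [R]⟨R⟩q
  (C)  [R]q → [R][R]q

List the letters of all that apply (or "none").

R is not reflexive: not t R t.
R is symmetric: every R-edge is matched by its reverse.
R is not transitive: t R s and s R t but not t R t.
(A) [R]q → q is axiom T; it is valid on a frame exactly when R is reflexive. R is not reflexive, so not valid.
(B) q → [R]⟨R⟩q is axiom B; it is valid on a frame exactly when R is symmetric. R is symmetric, so valid.
(C) [R]q → [R][R]q is axiom 4, which corresponds to transitivity. R is not transitive — not valid.

B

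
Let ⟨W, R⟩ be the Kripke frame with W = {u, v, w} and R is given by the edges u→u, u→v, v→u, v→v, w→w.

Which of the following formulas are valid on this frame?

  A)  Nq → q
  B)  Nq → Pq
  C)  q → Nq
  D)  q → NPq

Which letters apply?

A, B, D

R is reflexive: each world relates to itself.
R is symmetric: every R-edge is matched by its reverse.
R is serial: every world has an R-successor.
R is not a subset of the identity: u R v with u ≠ v.
(A) Nq → q is axiom T, which corresponds to reflexivity. R is reflexive — valid.
(B) Nq → Pq (axiom D) characterises the serial frames. R is serial — valid.
(C) q → Nq (equivalent to ◇p→p) corresponds to R being a subset of the identity. Here R ⊄ identity, so not valid.
(D) q → NPq is axiom B, which corresponds to symmetry. R is symmetric — valid.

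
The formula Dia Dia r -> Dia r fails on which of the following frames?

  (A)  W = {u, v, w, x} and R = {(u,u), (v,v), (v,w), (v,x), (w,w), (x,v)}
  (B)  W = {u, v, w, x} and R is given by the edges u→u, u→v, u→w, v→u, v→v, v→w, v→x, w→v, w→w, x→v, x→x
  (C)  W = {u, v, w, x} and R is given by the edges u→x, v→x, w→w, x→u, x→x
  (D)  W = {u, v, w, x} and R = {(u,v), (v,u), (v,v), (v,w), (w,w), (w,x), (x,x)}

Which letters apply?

A, B, C, D

The schema Dia Dia r -> Dia r is the dual of axiom 4; it is valid on a frame iff R is transitive.
(A) R is not transitive (x R v and v R w but not x R w), so the schema fails here.
(B) R is not transitive (u R v and v R x but not u R x), so the schema fails here.
(C) R is not transitive (u R x and x R u but not u R u), so the schema fails here.
(D) R is not transitive (u R v and v R u but not u R u), so the schema fails here.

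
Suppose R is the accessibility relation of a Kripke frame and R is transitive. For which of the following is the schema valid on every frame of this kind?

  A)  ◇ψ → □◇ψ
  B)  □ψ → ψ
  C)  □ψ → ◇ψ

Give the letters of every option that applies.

none

(A) ◇ψ → □◇ψ (axiom 5) characterises the euclidean frames. Such an R need not be euclidean — not valid.
(B) □ψ → ψ (axiom T) characterises the reflexive frames. Such an R need not be reflexive — not valid.
(C) axiom D: valid iff R is serial. Such an R need not be serial — not valid.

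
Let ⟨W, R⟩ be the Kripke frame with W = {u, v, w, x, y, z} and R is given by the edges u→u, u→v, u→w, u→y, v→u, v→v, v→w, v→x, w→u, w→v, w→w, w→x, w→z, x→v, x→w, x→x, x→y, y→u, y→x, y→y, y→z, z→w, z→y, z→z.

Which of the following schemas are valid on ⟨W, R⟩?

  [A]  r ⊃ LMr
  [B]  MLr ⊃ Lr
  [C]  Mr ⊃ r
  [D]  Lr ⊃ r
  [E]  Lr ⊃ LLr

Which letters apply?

A, D

R is reflexive: each world relates to itself.
R is symmetric: every R-edge is matched by its reverse.
R is not transitive: u R v and v R x but not u R x.
R is not euclidean: u R v and u R y but not v R y.
R is not a subset of the identity: u R v with u ≠ v.
(A) r ⊃ LMr is axiom B, which corresponds to symmetry. R is symmetric — valid.
(B) the dual of axiom 5: valid iff R is euclidean. R is not euclidean — not valid.
(C) Mr ⊃ r (the converse of T) corresponds to R being a subset of the identity. Here R ⊄ identity, so not valid.
(D) axiom T: valid iff R is reflexive. R is reflexive — valid.
(E) axiom 4: valid iff R is transitive. R is not transitive — not valid.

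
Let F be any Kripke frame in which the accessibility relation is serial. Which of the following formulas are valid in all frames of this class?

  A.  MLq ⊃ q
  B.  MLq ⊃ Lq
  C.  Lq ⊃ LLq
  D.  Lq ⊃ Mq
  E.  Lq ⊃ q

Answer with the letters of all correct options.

(A) MLq ⊃ q is the dual of axiom B, which corresponds to symmetry. Such an R need not be symmetric — not valid.
(B) MLq ⊃ Lq is the dual of axiom 5, which corresponds to the euclidean property. Such an R need not be euclidean — not valid.
(C) Lq ⊃ LLq is axiom 4; it is valid on a frame exactly when R is transitive. Such an R need not be transitive, so not valid.
(D) Lq ⊃ Mq is axiom D; it is valid on a frame exactly when R is serial. Every such R is serial, so valid.
(E) axiom T: valid iff R is reflexive. Such an R need not be reflexive — not valid.

D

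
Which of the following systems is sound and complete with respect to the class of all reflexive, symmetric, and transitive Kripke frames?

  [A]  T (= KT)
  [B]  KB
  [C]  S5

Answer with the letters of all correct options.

C

(A) T (= KT) is determined by the class of reflexive frames.
(B) KB is determined by the class of symmetric frames.
(C) S5 is determined by exactly this class.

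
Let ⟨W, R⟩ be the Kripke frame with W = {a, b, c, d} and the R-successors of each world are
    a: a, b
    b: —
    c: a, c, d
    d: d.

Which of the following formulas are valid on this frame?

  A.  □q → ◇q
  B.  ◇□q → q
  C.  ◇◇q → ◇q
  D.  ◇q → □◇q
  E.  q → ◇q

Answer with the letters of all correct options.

R is not reflexive: not b R b.
R is not symmetric: a R b but not b R a.
R is not transitive: c R a and a R b but not c R b.
R is not euclidean: a R b and a R a but not b R a.
R is not serial: b has no R-successor.
(A) □q → ◇q is axiom D, which corresponds to seriality. R is not serial — not valid.
(B) the dual of axiom B: valid iff R is symmetric. R is not symmetric — not valid.
(C) ◇◇q → ◇q is the dual of axiom 4, which corresponds to transitivity. R is not transitive — not valid.
(D) ◇q → □◇q is axiom 5; it is valid on a frame exactly when R is euclidean. R is not euclidean, so not valid.
(E) q → ◇q is the dual of axiom T; it is valid on a frame exactly when R is reflexive. R is not reflexive, so not valid.

none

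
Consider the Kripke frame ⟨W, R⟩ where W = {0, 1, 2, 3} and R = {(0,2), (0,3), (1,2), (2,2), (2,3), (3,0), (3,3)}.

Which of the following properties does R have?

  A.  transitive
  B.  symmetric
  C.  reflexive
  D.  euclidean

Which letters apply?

(A) not transitive: 0 R 3 and 3 R 0 but not 0 R 0.
(B) not symmetric: 0 R 2 but not 2 R 0.
(C) not reflexive: not 0 R 0.
(D) not euclidean: 0 R 3 and 0 R 2 but not 3 R 2.

none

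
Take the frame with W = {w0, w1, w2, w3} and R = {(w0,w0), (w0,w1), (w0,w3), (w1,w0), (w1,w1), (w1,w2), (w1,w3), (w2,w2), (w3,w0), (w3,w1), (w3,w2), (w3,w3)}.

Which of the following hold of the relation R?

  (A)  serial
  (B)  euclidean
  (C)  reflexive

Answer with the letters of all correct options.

A, C

(A) serial: every world has an R-successor.
(B) not euclidean: w1 R w0 and w1 R w2 but not w0 R w2.
(C) reflexive: each world relates to itself.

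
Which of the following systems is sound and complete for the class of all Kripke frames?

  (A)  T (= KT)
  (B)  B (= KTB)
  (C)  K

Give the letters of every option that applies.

(A) T (= KT) is determined by the class of reflexive frames.
(B) B (= KTB) is determined by the class of reflexive and symmetric frames.
(C) K is determined by exactly this class.

C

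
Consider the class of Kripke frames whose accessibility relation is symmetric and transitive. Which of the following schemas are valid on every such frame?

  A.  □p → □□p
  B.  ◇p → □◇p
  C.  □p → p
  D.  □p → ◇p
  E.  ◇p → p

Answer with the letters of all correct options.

A, B

A symmetric transitive relation is euclidean (uRv and uRw give vRu by symmetry, then vRw by transitivity).
(A) axiom 4: valid iff R is transitive. Every such R is transitive — valid.
(B) ◇p → □◇p is axiom 5, which corresponds to the euclidean property. Every such R is euclidean — valid.
(C) axiom T: valid iff R is reflexive. Such an R need not be reflexive — not valid.
(D) □p → ◇p is axiom D, which corresponds to seriality. Such an R need not be serial — not valid.
(E) ◇p → p is the converse of T; it holds exactly when R ⊆ identity. Such an R need not be a subset of the identity — not valid.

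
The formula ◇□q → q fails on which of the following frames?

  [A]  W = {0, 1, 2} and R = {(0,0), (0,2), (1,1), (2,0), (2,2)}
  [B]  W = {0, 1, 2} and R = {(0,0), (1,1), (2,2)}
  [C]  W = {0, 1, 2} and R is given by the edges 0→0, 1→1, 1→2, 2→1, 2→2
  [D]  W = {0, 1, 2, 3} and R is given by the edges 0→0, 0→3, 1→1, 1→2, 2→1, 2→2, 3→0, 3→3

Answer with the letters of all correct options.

The schema ◇□q → q is the dual of axiom B; it is valid on a frame iff R is symmetric.
(A) R is symmetric (every R-edge is matched by its reverse), so the schema is valid here.
(B) R is symmetric (every R-edge is matched by its reverse), so the schema is valid here.
(C) R is symmetric (every R-edge is matched by its reverse), so the schema is valid here.
(D) R is symmetric (every R-edge is matched by its reverse), so the schema is valid here.

none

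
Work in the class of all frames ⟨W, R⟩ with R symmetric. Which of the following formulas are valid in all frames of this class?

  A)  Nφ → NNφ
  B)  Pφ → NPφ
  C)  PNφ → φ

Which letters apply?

(A) Nφ → NNφ (axiom 4) characterises the transitive frames. Such an R need not be transitive — not valid.
(B) Pφ → NPφ is axiom 5; it is valid on a frame exactly when R is euclidean. Such an R need not be euclidean, so not valid.
(C) PNφ → φ (the dual of axiom B) characterises the symmetric frames. Every such R is symmetric — valid.

C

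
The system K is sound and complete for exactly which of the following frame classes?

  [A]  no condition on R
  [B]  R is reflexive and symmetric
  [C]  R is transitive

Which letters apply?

(A) K is sound and complete for exactly this class.
(B) this class determines B (= KTB), not K.
(C) this class determines K4, not K.

A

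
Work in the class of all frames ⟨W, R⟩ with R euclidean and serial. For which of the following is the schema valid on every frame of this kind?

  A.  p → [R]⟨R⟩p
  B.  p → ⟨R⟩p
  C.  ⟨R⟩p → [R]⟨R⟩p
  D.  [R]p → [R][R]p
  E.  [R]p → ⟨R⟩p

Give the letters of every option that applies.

(A) axiom B: valid iff R is symmetric. Such an R need not be symmetric — not valid.
(B) p → ⟨R⟩p is the dual of axiom T, which corresponds to reflexivity. Such an R need not be reflexive — not valid.
(C) ⟨R⟩p → [R]⟨R⟩p is axiom 5; it is valid on a frame exactly when R is euclidean. Every such R is euclidean, so valid.
(D) [R]p → [R][R]p is axiom 4, which corresponds to transitivity. Such an R need not be transitive — not valid.
(E) [R]p → ⟨R⟩p (axiom D) characterises the serial frames. Every such R is serial — valid.

C, E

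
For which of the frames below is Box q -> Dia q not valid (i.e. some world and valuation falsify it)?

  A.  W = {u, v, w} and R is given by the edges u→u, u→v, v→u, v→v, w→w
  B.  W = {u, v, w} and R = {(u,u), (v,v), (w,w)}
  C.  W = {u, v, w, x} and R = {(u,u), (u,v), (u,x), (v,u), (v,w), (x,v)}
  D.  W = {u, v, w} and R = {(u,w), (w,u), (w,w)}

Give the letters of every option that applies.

C, D

The schema Box q -> Dia q is axiom D; it is valid on a frame iff R is serial.
(A) R is serial (every world has an R-successor), so the schema is valid here.
(B) R is serial (every world has an R-successor), so the schema is valid here.
(C) R is not serial (w has no R-successor), so the schema fails here.
(D) R is not serial (v has no R-successor), so the schema fails here.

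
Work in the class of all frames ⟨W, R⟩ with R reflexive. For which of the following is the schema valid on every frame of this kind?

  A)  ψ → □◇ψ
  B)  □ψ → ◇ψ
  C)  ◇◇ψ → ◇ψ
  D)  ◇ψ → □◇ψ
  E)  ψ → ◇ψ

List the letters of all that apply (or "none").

B, E

A reflexive relation is serial.
(A) ψ → □◇ψ is axiom B; it is valid on a frame exactly when R is symmetric. Such an R need not be symmetric, so not valid.
(B) □ψ → ◇ψ is axiom D, which corresponds to seriality. Every such R is serial — valid.
(C) ◇◇ψ → ◇ψ (the dual of axiom 4) characterises the transitive frames. Such an R need not be transitive — not valid.
(D) ◇ψ → □◇ψ is axiom 5, which corresponds to the euclidean property. Such an R need not be euclidean — not valid.
(E) ψ → ◇ψ (the dual of axiom T) characterises the reflexive frames. Every such R is reflexive — valid.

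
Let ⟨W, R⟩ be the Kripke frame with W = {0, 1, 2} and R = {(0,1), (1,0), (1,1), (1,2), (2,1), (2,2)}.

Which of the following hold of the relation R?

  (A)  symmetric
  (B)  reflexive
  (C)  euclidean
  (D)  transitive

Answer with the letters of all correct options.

(A) symmetric: every R-edge is matched by its reverse.
(B) not reflexive: not 0 R 0.
(C) not euclidean: 1 R 0 and 1 R 2 but not 0 R 2.
(D) not transitive: 0 R 1 and 1 R 0 but not 0 R 0.

A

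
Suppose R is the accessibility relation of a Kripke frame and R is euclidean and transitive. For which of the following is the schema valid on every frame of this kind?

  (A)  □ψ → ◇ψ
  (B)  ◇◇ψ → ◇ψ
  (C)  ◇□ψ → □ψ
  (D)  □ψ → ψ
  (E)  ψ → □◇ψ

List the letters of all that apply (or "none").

B, C

(A) axiom D: valid iff R is serial. Such an R need not be serial — not valid.
(B) ◇◇ψ → ◇ψ (the dual of axiom 4) characterises the transitive frames. Every such R is transitive — valid.
(C) ◇□ψ → □ψ is the dual of axiom 5; it is valid on a frame exactly when R is euclidean. Every such R is euclidean, so valid.
(D) axiom T: valid iff R is reflexive. Such an R need not be reflexive — not valid.
(E) ψ → □◇ψ is axiom B; it is valid on a frame exactly when R is symmetric. Such an R need not be symmetric, so not valid.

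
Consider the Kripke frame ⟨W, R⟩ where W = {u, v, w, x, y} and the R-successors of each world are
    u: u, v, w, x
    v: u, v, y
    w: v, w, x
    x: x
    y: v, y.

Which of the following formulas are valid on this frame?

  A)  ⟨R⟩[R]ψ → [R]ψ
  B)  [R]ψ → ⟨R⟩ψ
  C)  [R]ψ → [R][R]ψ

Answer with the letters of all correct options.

R is not transitive: u R v and v R y but not u R y.
R is not euclidean: u R v and u R w but not v R w.
R is serial: every world has an R-successor.
(A) ⟨R⟩[R]ψ → [R]ψ is the dual of axiom 5; it is valid on a frame exactly when R is euclidean. R is not euclidean, so not valid.
(B) axiom D: valid iff R is serial. R is serial — valid.
(C) [R]ψ → [R][R]ψ (axiom 4) characterises the transitive frames. R is not transitive — not valid.

B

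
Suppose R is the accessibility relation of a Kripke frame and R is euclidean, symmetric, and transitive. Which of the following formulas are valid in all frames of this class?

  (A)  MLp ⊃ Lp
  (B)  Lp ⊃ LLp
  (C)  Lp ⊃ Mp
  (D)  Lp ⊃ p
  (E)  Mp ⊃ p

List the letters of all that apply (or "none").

A, B

(A) MLp ⊃ Lp is the dual of axiom 5; it is valid on a frame exactly when R is euclidean. Every such R is euclidean, so valid.
(B) axiom 4: valid iff R is transitive. Every such R is transitive — valid.
(C) Lp ⊃ Mp is axiom D, which corresponds to seriality. Such an R need not be serial — not valid.
(D) axiom T: valid iff R is reflexive. Such an R need not be reflexive — not valid.
(E) Mp ⊃ p (the converse of T) corresponds to R being a subset of the identity. Such an R need not be a subset of the identity, so not valid.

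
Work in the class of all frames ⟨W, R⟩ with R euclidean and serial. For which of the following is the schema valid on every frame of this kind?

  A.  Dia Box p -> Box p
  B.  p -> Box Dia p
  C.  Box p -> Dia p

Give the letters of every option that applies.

A, C

(A) the dual of axiom 5: valid iff R is euclidean. Every such R is euclidean — valid.
(B) p -> Box Dia p is axiom B; it is valid on a frame exactly when R is symmetric. Such an R need not be symmetric, so not valid.
(C) Box p -> Dia p is axiom D, which corresponds to seriality. Every such R is serial — valid.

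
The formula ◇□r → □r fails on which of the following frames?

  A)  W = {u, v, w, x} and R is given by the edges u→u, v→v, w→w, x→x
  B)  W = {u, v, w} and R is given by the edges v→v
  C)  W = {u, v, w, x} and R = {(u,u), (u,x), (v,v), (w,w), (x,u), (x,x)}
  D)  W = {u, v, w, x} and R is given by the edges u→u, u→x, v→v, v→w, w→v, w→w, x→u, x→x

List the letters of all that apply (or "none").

none

The schema ◇□r → □r is the dual of axiom 5; it is valid on a frame iff R is euclidean.
(A) R is euclidean (any two R-successors of the same world are R-related), so the schema is valid here.
(B) R is euclidean (any two R-successors of the same world are R-related), so the schema is valid here.
(C) R is euclidean (any two R-successors of the same world are R-related), so the schema is valid here.
(D) R is euclidean (any two R-successors of the same world are R-related), so the schema is valid here.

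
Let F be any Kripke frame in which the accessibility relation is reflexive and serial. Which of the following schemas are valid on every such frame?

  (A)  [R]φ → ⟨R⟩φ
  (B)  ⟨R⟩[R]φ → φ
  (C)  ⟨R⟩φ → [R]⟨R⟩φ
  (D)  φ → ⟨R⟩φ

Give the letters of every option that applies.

A, D

(A) [R]φ → ⟨R⟩φ is axiom D, which corresponds to seriality. Every such R is serial — valid.
(B) ⟨R⟩[R]φ → φ (the dual of axiom B) characterises the symmetric frames. Such an R need not be symmetric — not valid.
(C) axiom 5: valid iff R is euclidean. Such an R need not be euclidean — not valid.
(D) φ → ⟨R⟩φ is the dual of axiom T; it is valid on a frame exactly when R is reflexive. Every such R is reflexive, so valid.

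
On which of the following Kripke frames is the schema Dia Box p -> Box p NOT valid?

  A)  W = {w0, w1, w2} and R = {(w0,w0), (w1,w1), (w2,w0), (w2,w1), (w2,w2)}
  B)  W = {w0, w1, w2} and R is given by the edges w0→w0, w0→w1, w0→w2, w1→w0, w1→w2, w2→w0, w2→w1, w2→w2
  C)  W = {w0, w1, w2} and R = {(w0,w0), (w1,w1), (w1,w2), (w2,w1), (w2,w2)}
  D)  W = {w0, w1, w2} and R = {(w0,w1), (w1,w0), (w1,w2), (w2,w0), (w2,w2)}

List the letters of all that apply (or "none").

A, B, D

The schema Dia Box p -> Box p is the dual of axiom 5; it is valid on a frame iff R is euclidean.
(A) R is not euclidean (w2 R w0 and w2 R w1 but not w0 R w1), so the schema fails here.
(B) R is not euclidean (w0 R w1 and w0 R w1 but not w1 R w1), so the schema fails here.
(C) R is euclidean (any two R-successors of the same world are R-related), so the schema is valid here.
(D) R is not euclidean (w1 R w0 and w1 R w2 but not w0 R w2), so the schema fails here.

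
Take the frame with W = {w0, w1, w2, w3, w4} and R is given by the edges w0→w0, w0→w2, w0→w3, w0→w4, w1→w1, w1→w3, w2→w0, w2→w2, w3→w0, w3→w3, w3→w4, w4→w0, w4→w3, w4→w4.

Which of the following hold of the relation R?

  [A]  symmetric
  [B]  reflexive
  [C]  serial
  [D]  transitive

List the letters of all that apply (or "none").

(A) not symmetric: w1 R w3 but not w3 R w1.
(B) reflexive: each world relates to itself.
(C) serial: every world has an R-successor.
(D) not transitive: w1 R w3 and w3 R w0 but not w1 R w0.

B, C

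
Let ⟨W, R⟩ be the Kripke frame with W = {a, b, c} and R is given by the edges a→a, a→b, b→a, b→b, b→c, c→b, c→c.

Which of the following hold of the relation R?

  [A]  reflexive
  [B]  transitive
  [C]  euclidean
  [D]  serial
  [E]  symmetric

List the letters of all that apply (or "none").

(A) reflexive: each world relates to itself.
(B) not transitive: a R b and b R c but not a R c.
(C) not euclidean: b R a and b R c but not a R c.
(D) serial: every world has an R-successor.
(E) symmetric: every R-edge is matched by its reverse.

A, D, E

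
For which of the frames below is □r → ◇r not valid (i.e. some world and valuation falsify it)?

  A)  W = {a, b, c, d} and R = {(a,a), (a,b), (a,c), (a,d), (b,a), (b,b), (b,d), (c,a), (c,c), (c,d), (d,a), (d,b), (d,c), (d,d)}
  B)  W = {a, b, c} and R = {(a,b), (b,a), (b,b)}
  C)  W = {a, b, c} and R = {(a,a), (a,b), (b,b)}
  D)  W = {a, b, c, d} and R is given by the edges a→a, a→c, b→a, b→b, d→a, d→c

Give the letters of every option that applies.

B, C, D

The schema □r → ◇r is axiom D; it is valid on a frame iff R is serial.
(A) R is serial (every world has an R-successor), so the schema is valid here.
(B) R is not serial (c has no R-successor), so the schema fails here.
(C) R is not serial (c has no R-successor), so the schema fails here.
(D) R is not serial (c has no R-successor), so the schema fails here.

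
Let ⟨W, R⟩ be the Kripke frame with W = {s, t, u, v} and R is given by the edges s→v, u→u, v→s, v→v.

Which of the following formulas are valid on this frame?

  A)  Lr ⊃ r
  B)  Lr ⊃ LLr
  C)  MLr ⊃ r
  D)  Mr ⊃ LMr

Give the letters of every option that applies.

R is not reflexive: not s R s.
R is symmetric: every R-edge is matched by its reverse.
R is not transitive: s R v and v R s but not s R s.
R is not euclidean: v R s and v R s but not s R s.
(A) Lr ⊃ r is axiom T, which corresponds to reflexivity. R is not reflexive — not valid.
(B) axiom 4: valid iff R is transitive. R is not transitive — not valid.
(C) MLr ⊃ r is the dual of axiom B, which corresponds to symmetry. R is symmetric — valid.
(D) Mr ⊃ LMr is axiom 5; it is valid on a frame exactly when R is euclidean. R is not euclidean, so not valid.

C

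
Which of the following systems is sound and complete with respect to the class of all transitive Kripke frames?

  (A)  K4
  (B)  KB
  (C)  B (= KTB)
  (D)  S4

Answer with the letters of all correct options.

A

(A) K4 is determined by exactly this class.
(B) KB is determined by the class of symmetric frames.
(C) B (= KTB) is determined by the class of reflexive and symmetric frames.
(D) S4 is determined by the class of reflexive and transitive frames.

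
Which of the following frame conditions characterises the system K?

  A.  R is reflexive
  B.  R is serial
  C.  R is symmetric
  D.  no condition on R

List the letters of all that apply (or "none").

D

(A) this class determines T (= KT), not K.
(B) this class determines D, not K.
(C) this class determines KB, not K.
(D) K is sound and complete for exactly this class.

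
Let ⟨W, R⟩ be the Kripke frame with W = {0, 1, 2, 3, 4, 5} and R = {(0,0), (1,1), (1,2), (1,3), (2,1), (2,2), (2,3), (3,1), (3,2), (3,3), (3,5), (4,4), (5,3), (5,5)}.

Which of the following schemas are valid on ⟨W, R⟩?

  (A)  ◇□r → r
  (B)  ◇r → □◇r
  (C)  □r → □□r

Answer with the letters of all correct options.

R is symmetric: every R-edge is matched by its reverse.
R is not transitive: 1 R 3 and 3 R 5 but not 1 R 5.
R is not euclidean: 3 R 1 and 3 R 5 but not 1 R 5.
(A) ◇□r → r is the dual of axiom B; it is valid on a frame exactly when R is symmetric. R is symmetric, so valid.
(B) ◇r → □◇r is axiom 5, which corresponds to the euclidean property. R is not euclidean — not valid.
(C) □r → □□r (axiom 4) characterises the transitive frames. R is not transitive — not valid.

A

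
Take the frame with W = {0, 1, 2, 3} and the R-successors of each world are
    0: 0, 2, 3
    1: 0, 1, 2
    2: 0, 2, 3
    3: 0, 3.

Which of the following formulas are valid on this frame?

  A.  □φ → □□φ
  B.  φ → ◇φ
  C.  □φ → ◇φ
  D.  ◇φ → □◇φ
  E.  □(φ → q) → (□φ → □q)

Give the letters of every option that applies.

R is reflexive: each world relates to itself.
R is not transitive: 1 R 0 and 0 R 3 but not 1 R 3.
R is not euclidean: 0 R 3 and 0 R 2 but not 3 R 2.
R is serial: every world has an R-successor.
(A) axiom 4: valid iff R is transitive. R is not transitive — not valid.
(B) φ → ◇φ is the dual of axiom T, which corresponds to reflexivity. R is reflexive — valid.
(C) axiom D: valid iff R is serial. R is serial — valid.
(D) ◇φ → □◇φ is axiom 5, which corresponds to the euclidean property. R is not euclidean — not valid.
(E) this is just K, valid on every normal frame.

B, C, E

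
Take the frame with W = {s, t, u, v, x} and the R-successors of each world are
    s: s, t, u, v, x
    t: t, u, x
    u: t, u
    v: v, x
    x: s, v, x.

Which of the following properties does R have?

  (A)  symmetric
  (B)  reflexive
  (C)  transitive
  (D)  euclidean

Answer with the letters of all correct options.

B

(A) not symmetric: s R t but not t R s.
(B) reflexive: each world relates to itself.
(C) not transitive: t R x and x R s but not t R s.
(D) not euclidean: s R t and s R s but not t R s.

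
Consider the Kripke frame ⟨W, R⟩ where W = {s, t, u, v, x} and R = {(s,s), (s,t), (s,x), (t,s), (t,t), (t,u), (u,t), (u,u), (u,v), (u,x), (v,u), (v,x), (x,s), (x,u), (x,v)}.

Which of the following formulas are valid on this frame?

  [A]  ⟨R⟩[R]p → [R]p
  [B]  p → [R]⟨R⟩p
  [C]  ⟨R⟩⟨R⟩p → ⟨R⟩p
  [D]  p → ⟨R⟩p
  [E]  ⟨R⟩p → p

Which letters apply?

B

R is not reflexive: not v R v.
R is symmetric: every R-edge is matched by its reverse.
R is not transitive: s R t and t R u but not s R u.
R is not euclidean: s R t and s R x but not t R x.
R is not a subset of the identity: s R t with s ≠ t.
(A) ⟨R⟩[R]p → [R]p (the dual of axiom 5) characterises the euclidean frames. R is not euclidean — not valid.
(B) p → [R]⟨R⟩p is axiom B, which corresponds to symmetry. R is symmetric — valid.
(C) the dual of axiom 4: valid iff R is transitive. R is not transitive — not valid.
(D) the dual of axiom T: valid iff R is reflexive. R is not reflexive — not valid.
(E) ⟨R⟩p → p is the converse of T; it holds exactly when R ⊆ identity. Here R ⊄ identity — not valid.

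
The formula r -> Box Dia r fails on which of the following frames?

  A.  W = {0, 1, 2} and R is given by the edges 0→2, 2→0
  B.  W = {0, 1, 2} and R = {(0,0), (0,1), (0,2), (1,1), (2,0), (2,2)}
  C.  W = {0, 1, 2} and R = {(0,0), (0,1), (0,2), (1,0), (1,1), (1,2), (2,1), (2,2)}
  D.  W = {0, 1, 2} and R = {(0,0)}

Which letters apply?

B, C

The schema r -> Box Dia r is axiom B; it is valid on a frame iff R is symmetric.
(A) R is symmetric (every R-edge is matched by its reverse), so the schema is valid here.
(B) R is not symmetric (0 R 1 but not 1 R 0), so the schema fails here.
(C) R is not symmetric (0 R 2 but not 2 R 0), so the schema fails here.
(D) R is symmetric (every R-edge is matched by its reverse), so the schema is valid here.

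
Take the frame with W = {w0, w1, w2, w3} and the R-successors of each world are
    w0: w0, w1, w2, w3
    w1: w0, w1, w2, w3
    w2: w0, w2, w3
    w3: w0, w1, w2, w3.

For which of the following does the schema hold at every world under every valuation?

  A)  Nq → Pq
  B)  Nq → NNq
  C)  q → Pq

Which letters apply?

R is reflexive: each world relates to itself.
R is not transitive: w2 R w0 and w0 R w1 but not w2 R w1.
R is serial: every world has an R-successor.
(A) Nq → Pq (axiom D) characterises the serial frames. R is serial — valid.
(B) Nq → NNq is axiom 4, which corresponds to transitivity. R is not transitive — not valid.
(C) the dual of axiom T: valid iff R is reflexive. R is reflexive — valid.

A, C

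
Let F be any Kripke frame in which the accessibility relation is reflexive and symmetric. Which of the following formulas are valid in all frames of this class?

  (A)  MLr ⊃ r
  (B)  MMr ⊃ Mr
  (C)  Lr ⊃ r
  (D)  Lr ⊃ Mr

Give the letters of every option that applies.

A, C, D

Reflexive relations are serial.
(A) the dual of axiom B: valid iff R is symmetric. Every such R is symmetric — valid.
(B) MMr ⊃ Mr is the dual of axiom 4; it is valid on a frame exactly when R is transitive. Such an R need not be transitive, so not valid.
(C) Lr ⊃ r is axiom T, which corresponds to reflexivity. Every such R is reflexive — valid.
(D) Lr ⊃ Mr is axiom D, which corresponds to seriality. Every such R is serial — valid.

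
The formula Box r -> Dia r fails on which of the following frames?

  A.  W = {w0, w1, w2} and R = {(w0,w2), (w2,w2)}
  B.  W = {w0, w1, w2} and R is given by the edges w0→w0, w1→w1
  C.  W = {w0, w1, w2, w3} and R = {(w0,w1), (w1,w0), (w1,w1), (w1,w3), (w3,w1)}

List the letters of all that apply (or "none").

The schema Box r -> Dia r is axiom D; it is valid on a frame iff R is serial.
(A) R is not serial (w1 has no R-successor), so the schema fails here.
(B) R is not serial (w2 has no R-successor), so the schema fails here.
(C) R is not serial (w2 has no R-successor), so the schema fails here.

A, B, C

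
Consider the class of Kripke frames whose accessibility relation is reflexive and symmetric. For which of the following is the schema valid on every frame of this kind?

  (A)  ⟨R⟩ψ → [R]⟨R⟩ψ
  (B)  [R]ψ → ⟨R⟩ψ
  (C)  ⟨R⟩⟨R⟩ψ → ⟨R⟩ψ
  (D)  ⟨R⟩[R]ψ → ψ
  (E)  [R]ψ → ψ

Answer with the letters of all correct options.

Reflexive relations are serial.
(A) axiom 5: valid iff R is euclidean. Such an R need not be euclidean — not valid.
(B) [R]ψ → ⟨R⟩ψ is axiom D; it is valid on a frame exactly when R is serial. Every such R is serial, so valid.
(C) ⟨R⟩⟨R⟩ψ → ⟨R⟩ψ (the dual of axiom 4) characterises the transitive frames. Such an R need not be transitive — not valid.
(D) ⟨R⟩[R]ψ → ψ is the dual of axiom B, which corresponds to symmetry. Every such R is symmetric — valid.
(E) axiom T: valid iff R is reflexive. Every such R is reflexive — valid.

B, D, E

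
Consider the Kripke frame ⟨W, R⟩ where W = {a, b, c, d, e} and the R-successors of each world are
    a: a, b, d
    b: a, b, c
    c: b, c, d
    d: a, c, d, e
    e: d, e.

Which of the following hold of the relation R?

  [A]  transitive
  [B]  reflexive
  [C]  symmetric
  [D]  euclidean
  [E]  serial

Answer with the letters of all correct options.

B, C, E

(A) not transitive: a R b and b R c but not a R c.
(B) reflexive: each world relates to itself.
(C) symmetric: every R-edge is matched by its reverse.
(D) not euclidean: a R b and a R d but not b R d.
(E) serial: every world has an R-successor.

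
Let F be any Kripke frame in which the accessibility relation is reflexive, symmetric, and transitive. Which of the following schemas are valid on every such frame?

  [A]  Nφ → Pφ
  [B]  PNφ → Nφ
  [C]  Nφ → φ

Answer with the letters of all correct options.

A, B, C

A relation that is reflexive, symmetric, and transitive is also euclidean and serial.
(A) axiom D: valid iff R is serial. Every such R is serial — valid.
(B) PNφ → Nφ is the dual of axiom 5, which corresponds to the euclidean property. Every such R is euclidean — valid.
(C) Nφ → φ (axiom T) characterises the reflexive frames. Every such R is reflexive — valid.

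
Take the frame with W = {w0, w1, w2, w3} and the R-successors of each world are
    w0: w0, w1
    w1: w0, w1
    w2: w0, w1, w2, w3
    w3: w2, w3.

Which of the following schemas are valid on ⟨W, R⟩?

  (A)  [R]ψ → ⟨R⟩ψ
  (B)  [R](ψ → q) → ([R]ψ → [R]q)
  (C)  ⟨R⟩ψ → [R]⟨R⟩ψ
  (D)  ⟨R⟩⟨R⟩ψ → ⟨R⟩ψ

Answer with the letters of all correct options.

A, B

R is not transitive: w3 R w2 and w2 R w0 but not w3 R w0.
R is not euclidean: w2 R w0 and w2 R w2 but not w0 R w2.
R is serial: every world has an R-successor.
(A) [R]ψ → ⟨R⟩ψ is axiom D; it is valid on a frame exactly when R is serial. R is serial, so valid.
(B) this is just K, valid on every normal frame.
(C) ⟨R⟩ψ → [R]⟨R⟩ψ is axiom 5, which corresponds to the euclidean property. R is not euclidean — not valid.
(D) ⟨R⟩⟨R⟩ψ → ⟨R⟩ψ is the dual of axiom 4; it is valid on a frame exactly when R is transitive. R is not transitive, so not valid.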